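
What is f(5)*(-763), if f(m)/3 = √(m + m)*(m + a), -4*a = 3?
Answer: -38913*√10/4 ≈ -30763.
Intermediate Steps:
a = -¾ (a = -¼*3 = -¾ ≈ -0.75000)
f(m) = 3*√2*√m*(-¾ + m) (f(m) = 3*(√(m + m)*(m - ¾)) = 3*(√(2*m)*(-¾ + m)) = 3*((√2*√m)*(-¾ + m)) = 3*(√2*√m*(-¾ + m)) = 3*√2*√m*(-¾ + m))
f(5)*(-763) = (√2*√5*(-9/4 + 3*5))*(-763) = (√2*√5*(-9/4 + 15))*(-763) = (√2*√5*(51/4))*(-763) = (51*√10/4)*(-763) = -38913*√10/4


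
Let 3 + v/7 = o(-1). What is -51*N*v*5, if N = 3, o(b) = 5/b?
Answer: 42840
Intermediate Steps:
v = -56 (v = -21 + 7*(5/(-1)) = -21 + 7*(5*(-1)) = -21 + 7*(-5) = -21 - 35 = -56)
-51*N*v*5 = -51*3*(-56)*5 = -(-8568)*5 = -51*(-840) = 42840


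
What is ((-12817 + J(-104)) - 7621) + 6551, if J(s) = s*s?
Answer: -3071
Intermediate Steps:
J(s) = s²
((-12817 + J(-104)) - 7621) + 6551 = ((-12817 + (-104)²) - 7621) + 6551 = ((-12817 + 10816) - 7621) + 6551 = (-2001 - 7621) + 6551 = -9622 + 6551 = -3071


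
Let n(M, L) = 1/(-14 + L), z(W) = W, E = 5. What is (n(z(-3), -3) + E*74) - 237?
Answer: 2260/17 ≈ 132.94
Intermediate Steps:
(n(z(-3), -3) + E*74) - 237 = (1/(-14 - 3) + 5*74) - 237 = (1/(-17) + 370) - 237 = (-1/17 + 370) - 237 = 6289/17 - 237 = 2260/17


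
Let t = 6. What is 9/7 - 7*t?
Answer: -285/7 ≈ -40.714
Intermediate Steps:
9/7 - 7*t = 9/7 - 7*6 = 9*(1/7) - 42 = 9/7 - 42 = -285/7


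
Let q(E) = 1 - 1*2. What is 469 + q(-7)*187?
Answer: 282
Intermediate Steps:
q(E) = -1 (q(E) = 1 - 2 = -1)
469 + q(-7)*187 = 469 - 1*187 = 469 - 187 = 282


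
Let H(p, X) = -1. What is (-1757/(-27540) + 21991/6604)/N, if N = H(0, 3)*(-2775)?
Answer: 77154421/63087599250 ≈ 0.0012230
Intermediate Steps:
N = 2775 (N = -1*(-2775) = 2775)
(-1757/(-27540) + 21991/6604)/N = (-1757/(-27540) + 21991/6604)/2775 = (-1757*(-1/27540) + 21991*(1/6604))*(1/2775) = (1757/27540 + 21991/6604)*(1/2775) = (77154421/22734270)*(1/2775) = 77154421/63087599250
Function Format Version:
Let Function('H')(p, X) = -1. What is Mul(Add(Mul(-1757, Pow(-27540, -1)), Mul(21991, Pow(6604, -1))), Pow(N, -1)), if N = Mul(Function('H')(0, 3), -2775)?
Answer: Rational(77154421, 63087599250) ≈ 0.0012230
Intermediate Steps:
N = 2775 (N = Mul(-1, -2775) = 2775)
Mul(Add(Mul(-1757, Pow(-27540, -1)), Mul(21991, Pow(6604, -1))), Pow(N, -1)) = Mul(Add(Mul(-1757, Pow(-27540, -1)), Mul(21991, Pow(6604, -1))), Pow(2775, -1)) = Mul(Add(Mul(-1757, Rational(-1, 27540)), Mul(21991, Rational(1, 6604))), Rational(1, 2775)) = Mul(Add(Rational(1757, 27540), Rational(21991, 6604)), Rational(1, 2775)) = Mul(Rational(77154421, 22734270), Rational(1, 2775)) = Rational(77154421, 63087599250)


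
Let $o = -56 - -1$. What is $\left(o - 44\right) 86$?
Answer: $-8514$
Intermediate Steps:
$o = -55$ ($o = -56 + \left(3 - 2\right) = -56 + 1 = -55$)
$\left(o - 44\right) 86 = \left(-55 - 44\right) 86 = \left(-99\right) 86 = -8514$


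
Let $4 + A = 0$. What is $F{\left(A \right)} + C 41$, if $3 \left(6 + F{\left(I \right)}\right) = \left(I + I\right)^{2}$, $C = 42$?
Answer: $\frac{5212}{3} \approx 1737.3$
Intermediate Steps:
$A = -4$ ($A = -4 + 0 = -4$)
$F{\left(I \right)} = -6 + \frac{4 I^{2}}{3}$ ($F{\left(I \right)} = -6 + \frac{\left(I + I\right)^{2}}{3} = -6 + \frac{\left(2 I\right)^{2}}{3} = -6 + \frac{4 I^{2}}{3}$)
$F{\left(A \right)} + C 41 = \left(-6 + \frac{4 \left(-4\right)^{2}}{3}\right) + 42 \cdot 41 = \left(-6 + \frac{4}{3} \cdot 16\right) + 1722 = \left(-6 + \frac{64}{3}\right) + 1722 = \frac{46}{3} + 1722 = \frac{5212}{3}$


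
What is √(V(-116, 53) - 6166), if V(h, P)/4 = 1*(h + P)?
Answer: I*√6418 ≈ 80.112*I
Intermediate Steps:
V(h, P) = 4*P + 4*h (V(h, P) = 4*(1*(h + P)) = 4*(1*(P + h)) = 4*(P + h) = 4*P + 4*h)
√(V(-116, 53) - 6166) = √((4*53 + 4*(-116)) - 6166) = √((212 - 464) - 6166) = √(-252 - 6166) = √(-6418) = I*√6418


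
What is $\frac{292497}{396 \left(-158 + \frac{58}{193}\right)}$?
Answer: $- \frac{18817307}{4017552} \approx -4.6838$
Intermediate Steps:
$\frac{292497}{396 \left(-158 + \frac{58}{193}\right)} = \frac{292497}{396 \left(- \frac{30436}{193}\right)} = \frac{292497}{- \frac{12052656}{193}} = 292497 \left(- \frac{193}{12052656}\right) = - \frac{18817307}{4017552}$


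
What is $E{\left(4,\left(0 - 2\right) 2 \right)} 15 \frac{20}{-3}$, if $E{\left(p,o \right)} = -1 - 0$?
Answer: $100$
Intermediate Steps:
$E{\left(p,o \right)} = -1$ ($E{\left(p,o \right)} = -1 + 0 = -1$)
$E{\left(4,\left(0 - 2\right) 2 \right)} 15 \frac{20}{-3} = \left(-1\right) 15 \frac{20}{-3} = - 15 \cdot 20 \left(- \frac{1}{3}\right) = \left(-15\right) \left(- \frac{20}{3}\right) = 100$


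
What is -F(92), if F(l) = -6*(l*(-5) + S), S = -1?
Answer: -2766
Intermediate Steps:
F(l) = 6 + 30*l (F(l) = -6*(l*(-5) - 1) = -6*(-5*l - 1) = -6*(-1 - 5*l) = 6 + 30*l)
-F(92) = -(6 + 30*92) = -(6 + 2760) = -1*2766 = -2766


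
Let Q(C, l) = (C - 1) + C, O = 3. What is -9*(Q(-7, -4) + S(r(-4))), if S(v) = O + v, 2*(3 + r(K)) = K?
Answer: 153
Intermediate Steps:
Q(C, l) = -1 + 2*C (Q(C, l) = (-1 + C) + C = -1 + 2*C)
r(K) = -3 + K/2
S(v) = 3 + v
-9*(Q(-7, -4) + S(r(-4))) = -9*((-1 + 2*(-7)) + (3 + (-3 + (½)*(-4)))) = -9*((-1 - 14) + (3 + (-3 - 2))) = -9*(-15 + (3 - 5)) = -9*(-15 - 2) = -9*(-17) = 153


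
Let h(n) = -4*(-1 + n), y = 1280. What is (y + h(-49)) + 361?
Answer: 1841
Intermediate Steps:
h(n) = 4 - 4*n
(y + h(-49)) + 361 = (1280 + (4 - 4*(-49))) + 361 = (1280 + (4 + 196)) + 361 = (1280 + 200) + 361 = 1480 + 361 = 1841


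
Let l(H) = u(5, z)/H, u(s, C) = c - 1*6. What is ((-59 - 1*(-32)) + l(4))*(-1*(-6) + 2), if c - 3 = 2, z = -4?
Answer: -218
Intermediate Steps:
c = 5 (c = 3 + 2 = 5)
u(s, C) = -1 (u(s, C) = 5 - 1*6 = 5 - 6 = -1)
l(H) = -1/H
((-59 - 1*(-32)) + l(4))*(-1*(-6) + 2) = ((-59 - 1*(-32)) - 1/4)*(-1*(-6) + 2) = ((-59 + 32) - 1*¼)*(6 + 2) = (-27 - ¼)*8 = -109/4*8 = -218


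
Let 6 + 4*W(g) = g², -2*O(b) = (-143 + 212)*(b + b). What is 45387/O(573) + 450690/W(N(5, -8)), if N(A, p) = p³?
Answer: 3298781373/575786117 ≈ 5.7292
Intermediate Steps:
O(b) = -69*b (O(b) = -(-143 + 212)*(b + b)/2 = -69*2*b/2 = -69*b)
W(g) = -3/2 + g²/4
45387/O(573) + 450690/W(N(5, -8)) = 45387/((-69*573)) + 450690/(-3/2 + ((-8)³)²/4) = 45387/(-39537) + 450690/(-3/2 + (¼)*(-512)²) = 45387*(-1/39537) + 450690/(-3/2 + (¼)*262144) = -5043/4393 + 450690/(-3/2 + 65536) = -5043/4393 + 450690/(131069/2) = -5043/4393 + 450690*(2/131069) = -5043/4393 + 901380/131069 = 3298781373/575786117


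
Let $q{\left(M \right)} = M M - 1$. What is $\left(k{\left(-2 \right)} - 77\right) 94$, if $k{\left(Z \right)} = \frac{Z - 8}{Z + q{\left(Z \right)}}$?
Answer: $-8178$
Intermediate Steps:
$q{\left(M \right)} = -1 + M^{2}$ ($q{\left(M \right)} = M^{2} - 1 = -1 + M^{2}$)
$k{\left(Z \right)} = \frac{-8 + Z}{-1 + Z + Z^{2}}$ ($k{\left(Z \right)} = \frac{Z - 8}{Z + \left(-1 + Z^{2}\right)} = \frac{-8 + Z}{-1 + Z + Z^{2}}$)
$\left(k{\left(-2 \right)} - 77\right) 94 = \left(\frac{-8 - 2}{-1 - 2 + \left(-2\right)^{2}} - 77\right) 94 = \left(\frac{1}{-1 - 2 + 4} \left(-10\right) - 77\right) 94 = \left(1^{-1} \left(-10\right) - 77\right) 94 = \left(1 \left(-10\right) - 77\right) 94 = \left(-10 - 77\right) 94 = \left(-87\right) 94 = -8178$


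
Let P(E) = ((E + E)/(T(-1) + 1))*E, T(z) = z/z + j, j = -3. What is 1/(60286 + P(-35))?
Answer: 1/57836 ≈ 1.7290e-5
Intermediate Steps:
T(z) = -2 (T(z) = z/z - 3 = 1 - 3 = -2)
P(E) = -2*E**2 (P(E) = ((E + E)/(-2 + 1))*E = ((2*E)/(-1))*E = ((2*E)*(-1))*E = (-2*E)*E = -2*E**2)
1/(60286 + P(-35)) = 1/(60286 - 2*(-35)**2) = 1/(60286 - 2*1225) = 1/(60286 - 2450) = 1/57836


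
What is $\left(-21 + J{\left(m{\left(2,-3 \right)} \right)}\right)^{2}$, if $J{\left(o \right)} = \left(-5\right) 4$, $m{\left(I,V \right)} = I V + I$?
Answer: $1681$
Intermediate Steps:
$m{\left(I,V \right)} = I + I V$
$J{\left(o \right)} = -20$
$\left(-21 + J{\left(m{\left(2,-3 \right)} \right)}\right)^{2} = \left(-21 - 20\right)^{2} = \left(-41\right)^{2} = 1681$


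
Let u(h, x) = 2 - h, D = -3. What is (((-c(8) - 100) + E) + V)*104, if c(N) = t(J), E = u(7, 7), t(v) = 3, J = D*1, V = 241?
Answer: 13832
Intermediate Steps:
J = -3 (J = -3*1 = -3)
E = -5 (E = 2 - 1*7 = 2 - 7 = -5)
c(N) = 3
(((-c(8) - 100) + E) + V)*104 = (((-1*3 - 100) - 5) + 241)*104 = (((-3 - 100) - 5) + 241)*104 = ((-103 - 5) + 241)*104 = (-108 + 241)*104 = 133*104 = 13832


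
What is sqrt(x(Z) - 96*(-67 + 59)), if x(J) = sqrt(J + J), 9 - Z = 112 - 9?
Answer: sqrt(768 + 2*I*sqrt(47)) ≈ 27.714 + 0.2474*I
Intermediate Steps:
Z = -94 (Z = 9 - (112 - 9) = 9 - 1*103 = 9 - 103 = -94)
x(J) = sqrt(2)*sqrt(J) (x(J) = sqrt(2*J) = sqrt(2)*sqrt(J))
sqrt(x(Z) - 96*(-67 + 59)) = sqrt(sqrt(2)*sqrt(-94) - 96*(-67 + 59)) = sqrt(sqrt(2)*(I*sqrt(94)) - 96*(-8)) = sqrt(2*I*sqrt(47) + 768) = sqrt(768 + 2*I*sqrt(47))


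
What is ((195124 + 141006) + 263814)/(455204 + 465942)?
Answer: 299972/460573 ≈ 0.65130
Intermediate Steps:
((195124 + 141006) + 263814)/(455204 + 465942) = (336130 + 263814)/921146 = 599944*(1/921146) = 299972/460573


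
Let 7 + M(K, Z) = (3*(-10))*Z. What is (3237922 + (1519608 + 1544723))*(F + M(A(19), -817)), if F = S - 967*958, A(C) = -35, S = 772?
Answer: -5679029503083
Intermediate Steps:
F = -925614 (F = 772 - 967*958 = 772 - 926386 = -925614)
M(K, Z) = -7 - 30*Z (M(K, Z) = -7 + (3*(-10))*Z = -7 - 30*Z)
(3237922 + (1519608 + 1544723))*(F + M(A(19), -817)) = (3237922 + (1519608 + 1544723))*(-925614 + (-7 - 30*(-817))) = (3237922 + 3064331)*(-925614 + (-7 + 24510)) = 6302253*(-925614 + 24503) = 6302253*(-901111) = -5679029503083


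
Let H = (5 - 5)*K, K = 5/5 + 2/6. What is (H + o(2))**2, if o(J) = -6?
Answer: 36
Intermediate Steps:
K = 4/3 (K = 5*(1/5) + 2*(1/6) = 1 + 1/3 = 4/3 ≈ 1.3333)
H = 0 (H = (5 - 5)*(4/3) = 0*(4/3) = 0)
(H + o(2))**2 = (0 - 6)**2 = (-6)**2 = 36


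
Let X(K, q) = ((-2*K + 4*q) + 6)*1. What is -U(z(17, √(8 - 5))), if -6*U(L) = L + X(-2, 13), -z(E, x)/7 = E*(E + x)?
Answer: -1961/6 - 119*√3/6 ≈ -361.19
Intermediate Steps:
z(E, x) = -7*E*(E + x)
X(K, q) = 6 - 2*K + 4*q (X(K, q) = (6 - 2*K + 4*q)*1 = 6 - 2*K + 4*q)
U(L) = -31/3 - L/6 (U(L) = -(L + (6 - 2*(-2) + 4*13))/6 = -(L + (6 + 4 + 52))/6 = -(L + 62)/6 = -(62 + L)/6 = -31/3 - L/6)
-U(z(17, √(8 - 5))) = -(-31/3 - (-7)*17*(17 + √(8 - 5))/6) = -(-31/3 - (-7)*17*(17 + √3)/6) = -(-31/3 - (-2023 - 119*√3)/6) = -(-31/3 + (2023/6 + 119*√3/6)) = -(1961/6 + 119*√3/6) = -1961/6 - 119*√3/6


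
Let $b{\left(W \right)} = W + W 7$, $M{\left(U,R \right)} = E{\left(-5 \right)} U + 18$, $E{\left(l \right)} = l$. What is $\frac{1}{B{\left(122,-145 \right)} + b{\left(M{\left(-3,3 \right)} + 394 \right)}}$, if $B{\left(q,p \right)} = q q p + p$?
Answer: $- \frac{1}{2154909} \approx -4.6406 \cdot 10^{-7}$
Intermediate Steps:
$B{\left(q,p \right)} = p + p q^{2}$ ($B{\left(q,p \right)} = q^{2} p + p = p q^{2} + p = p + p q^{2}$)
$M{\left(U,R \right)} = 18 - 5 U$ ($M{\left(U,R \right)} = - 5 U + 18 = 18 - 5 U$)
$b{\left(W \right)} = 8 W$ ($b{\left(W \right)} = W + 7 W = 8 W$)
$\frac{1}{B{\left(122,-145 \right)} + b{\left(M{\left(-3,3 \right)} + 394 \right)}} = \frac{1}{- 145 \left(1 + 122^{2}\right) + 8 \left(\left(18 - -15\right) + 394\right)} = \frac{1}{- 145 \left(1 + 14884\right) + 8 \left(\left(18 + 15\right) + 394\right)} = \frac{1}{\left(-145\right) 14885 + 8 \left(33 + 394\right)} = \frac{1}{-2158325 + 8 \cdot 427} = \frac{1}{-2158325 + 3416} = \frac{1}{-2154909} = - \frac{1}{2154909}$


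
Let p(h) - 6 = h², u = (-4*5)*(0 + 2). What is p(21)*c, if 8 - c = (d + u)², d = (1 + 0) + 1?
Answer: -641892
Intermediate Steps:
u = -40 (u = -20*2 = -40)
d = 2 (d = 1 + 1 = 2)
c = -1436 (c = 8 - (2 - 40)² = 8 - 1*(-38)² = 8 - 1*1444 = 8 - 1444 = -1436)
p(h) = 6 + h²
p(21)*c = (6 + 21²)*(-1436) = (6 + 441)*(-1436) = 447*(-1436) = -641892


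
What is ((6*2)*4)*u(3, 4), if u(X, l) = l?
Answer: 192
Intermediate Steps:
((6*2)*4)*u(3, 4) = ((6*2)*4)*4 = (12*4)*4 = 48*4 = 192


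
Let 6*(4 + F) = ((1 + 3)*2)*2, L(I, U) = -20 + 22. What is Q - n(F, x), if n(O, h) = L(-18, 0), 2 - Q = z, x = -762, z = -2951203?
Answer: 2951203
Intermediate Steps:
Q = 2951205 (Q = 2 - 1*(-2951203) = 2 + 2951203 = 2951205)
L(I, U) = 2
F = -4/3 (F = -4 + (((1 + 3)*2)*2)/6 = -4 + ((4*2)*2)/6 = -4 + (8*2)/6 = -4 + (⅙)*16 = -4 + 8/3 = -4/3 ≈ -1.3333)
n(O, h) = 2
Q - n(F, x) = 2951205 - 1*2 = 2951205 - 2 = 2951203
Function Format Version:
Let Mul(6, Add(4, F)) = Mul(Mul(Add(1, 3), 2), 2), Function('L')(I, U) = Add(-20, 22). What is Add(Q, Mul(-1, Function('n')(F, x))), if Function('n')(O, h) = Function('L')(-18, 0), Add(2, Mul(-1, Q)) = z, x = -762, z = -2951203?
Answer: 2951203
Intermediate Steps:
Q = 2951205 (Q = Add(2, Mul(-1, -2951203)) = Add(2, 2951203) = 2951205)
Function('L')(I, U) = 2
F = Rational(-4, 3) (F = Add(-4, Mul(Rational(1, 6), Mul(Mul(Add(1, 3), 2), 2))) = Add(-4, Mul(Rational(1, 6), Mul(Mul(4, 2), 2))) = Add(-4, Mul(Rational(1, 6), Mul(8, 2))) = Add(-4, Mul(Rational(1, 6), 16)) = Add(-4, Rational(8, 3)) = Rational(-4, 3) ≈ -1.3333)
Function('n')(O, h) = 2
Add(Q, Mul(-1, Function('n')(F, x))) = Add(2951205, Mul(-1, 2)) = Add(2951205, -2) = 2951203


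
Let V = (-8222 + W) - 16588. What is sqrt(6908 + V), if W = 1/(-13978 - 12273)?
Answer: 41*I*sqrt(7338808313)/26251 ≈ 133.8*I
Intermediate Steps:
W = -1/26251 (W = 1/(-26251) = -1/26251 ≈ -3.8094e-5)
V = -651287311/26251 (V = (-8222 - 1/26251) - 16588 = -215835723/26251 - 16588 = -651287311/26251 ≈ -24810.)
sqrt(6908 + V) = sqrt(6908 - 651287311/26251) = sqrt(-469945403/26251) = 41*I*sqrt(7338808313)/26251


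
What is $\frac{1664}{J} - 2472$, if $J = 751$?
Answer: $- \frac{1854808}{751} \approx -2469.8$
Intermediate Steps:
$\frac{1664}{J} - 2472 = \frac{1664}{751} - 2472 = - \frac{1854808}{751}$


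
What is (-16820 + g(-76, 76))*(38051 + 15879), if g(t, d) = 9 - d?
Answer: -910715910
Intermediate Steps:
(-16820 + g(-76, 76))*(38051 + 15879) = (-16820 + (9 - 1*76))*(38051 + 15879) = (-16820 + (9 - 76))*53930 = (-16820 - 67)*53930 = -16887*53930 = -910715910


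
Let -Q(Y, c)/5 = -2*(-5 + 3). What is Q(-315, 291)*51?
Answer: -1020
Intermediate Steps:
Q(Y, c) = -20 (Q(Y, c) = -(-10)*(-5 + 3) = -(-10)*(-2) = -5*4 = -20)
Q(-315, 291)*51 = -20*51 = -1020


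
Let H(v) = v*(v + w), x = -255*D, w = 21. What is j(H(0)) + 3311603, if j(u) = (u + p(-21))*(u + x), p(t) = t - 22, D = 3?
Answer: 3344498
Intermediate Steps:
p(t) = -22 + t
x = -765 (x = -255*3 = -765)
H(v) = v*(21 + v) (H(v) = v*(v + 21) = v*(21 + v))
j(u) = (-765 + u)*(-43 + u) (j(u) = (u + (-22 - 21))*(u - 765) = (u - 43)*(-765 + u) = (-43 + u)*(-765 + u) = (-765 + u)*(-43 + u))
j(H(0)) + 3311603 = (32895 + (0*(21 + 0))² - 0*(21 + 0)) + 3311603 = (32895 + (0*21)² - 0*21) + 3311603 = (32895 + 0² - 808*0) + 3311603 = (32895 + 0 + 0) + 3311603 = 32895 + 3311603 = 3344498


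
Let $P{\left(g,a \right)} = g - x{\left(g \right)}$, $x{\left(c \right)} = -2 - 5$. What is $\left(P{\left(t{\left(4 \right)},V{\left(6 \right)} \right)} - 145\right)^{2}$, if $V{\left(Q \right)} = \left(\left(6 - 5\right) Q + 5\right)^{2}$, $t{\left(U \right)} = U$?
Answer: $17956$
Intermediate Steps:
$x{\left(c \right)} = -7$ ($x{\left(c \right)} = -2 - 5 = -7$)
$V{\left(Q \right)} = \left(5 + Q\right)^{2}$ ($V{\left(Q \right)} = \left(1 Q + 5\right)^{2} = \left(Q + 5\right)^{2} = \left(5 + Q\right)^{2}$)
$P{\left(g,a \right)} = 7 + g$ ($P{\left(g,a \right)} = g - -7 = g + 7 = 7 + g$)
$\left(P{\left(t{\left(4 \right)},V{\left(6 \right)} \right)} - 145\right)^{2} = \left(\left(7 + 4\right) - 145\right)^{2} = \left(11 - 145\right)^{2} = \left(-134\right)^{2} = 17956$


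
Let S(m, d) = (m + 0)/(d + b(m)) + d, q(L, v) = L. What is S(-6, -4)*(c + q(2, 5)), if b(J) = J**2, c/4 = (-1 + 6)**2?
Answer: -3417/8 ≈ -427.13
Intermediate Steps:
c = 100 (c = 4*(-1 + 6)**2 = 4*5**2 = 4*25 = 100)
S(m, d) = d + m/(d + m**2) (S(m, d) = (m + 0)/(d + m**2) + d = m/(d + m**2) + d = d + m/(d + m**2))
S(-6, -4)*(c + q(2, 5)) = ((-6 + (-4)**2 - 4*(-6)**2)/(-4 + (-6)**2))*(100 + 2) = ((-6 + 16 - 4*36)/(-4 + 36))*102 = ((-6 + 16 - 144)/32)*102 = ((1/32)*(-134))*102 = -67/16*102 = -3417/8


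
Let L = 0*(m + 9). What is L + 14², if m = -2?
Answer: 196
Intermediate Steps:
L = 0 (L = 0*(-2 + 9) = 0*7 = 0)
L + 14² = 0 + 14² = 0 + 196 = 196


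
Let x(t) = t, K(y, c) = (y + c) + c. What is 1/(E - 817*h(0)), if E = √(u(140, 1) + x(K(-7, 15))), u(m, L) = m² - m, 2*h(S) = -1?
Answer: 1634/589557 - 4*√19483/589557 ≈ 0.0018245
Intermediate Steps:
K(y, c) = y + 2*c (K(y, c) = (c + y) + c = y + 2*c)
h(S) = -½ (h(S) = (½)*(-1) = -½)
E = √19483 (E = √(140*(-1 + 140) + (-7 + 2*15)) = √(140*139 + (-7 + 30)) = √(19460 + 23) = √19483 ≈ 139.58)
1/(E - 817*h(0)) = 1/(√19483 - 817*(-½)) = 1/(√19483 + 817/2) = 1/(817/2 + √19483)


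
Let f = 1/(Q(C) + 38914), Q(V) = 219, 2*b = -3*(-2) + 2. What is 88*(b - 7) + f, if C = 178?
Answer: -10331111/39133 ≈ -264.00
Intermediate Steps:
b = 4 (b = (-3*(-2) + 2)/2 = (6 + 2)/2 = (½)*8 = 4)
f = 1/39133 (f = 1/(219 + 38914) = 1/39133 ≈ 2.5554e-5)
88*(b - 7) + f = 88*(4 - 7) + 1/39133 = 88*(-3) + 1/39133 = -264 + 1/39133 = -10331111/39133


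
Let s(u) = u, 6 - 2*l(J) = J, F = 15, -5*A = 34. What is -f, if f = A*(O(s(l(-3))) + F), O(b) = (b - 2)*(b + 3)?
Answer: 459/2 ≈ 229.50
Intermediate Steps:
A = -34/5 (A = -⅕*34 = -34/5 ≈ -6.8000)
l(J) = 3 - J/2
O(b) = (-2 + b)*(3 + b)
f = -459/2 (f = -34*((-6 + (3 - ½*(-3)) + (3 - ½*(-3))²) + 15)/5 = -34*((-6 + (3 + 3/2) + (3 + 3/2)²) + 15)/5 = -34*((-6 + 9/2 + (9/2)²) + 15)/5 = -34*((-6 + 9/2 + 81/4) + 15)/5 = -34*(75/4 + 15)/5 = -34/5*135/4 = -459/2 ≈ -229.50)
-f = -1*(-459/2) = 459/2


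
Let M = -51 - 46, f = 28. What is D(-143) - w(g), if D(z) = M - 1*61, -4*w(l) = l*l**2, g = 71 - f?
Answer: 78875/4 ≈ 19719.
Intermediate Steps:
g = 43 (g = 71 - 1*28 = 71 - 28 = 43)
w(l) = -l**3/4 (w(l) = -l*l**2/4 = -l**3/4)
M = -97
D(z) = -158 (D(z) = -97 - 1*61 = -97 - 61 = -158)
D(-143) - w(g) = -158 - (-1)*43**3/4 = -158 - (-1)*79507/4 = -158 - 1*(-79507/4) = -158 + 79507/4 = 78875/4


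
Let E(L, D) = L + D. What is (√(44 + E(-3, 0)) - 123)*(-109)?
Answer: 13407 - 109*√41 ≈ 12709.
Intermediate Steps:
E(L, D) = D + L
(√(44 + E(-3, 0)) - 123)*(-109) = (√(44 + (0 - 3)) - 123)*(-109) = (√(44 - 3) - 123)*(-109) = (√41 - 123)*(-109) = (-123 + √41)*(-109) = 13407 - 109*√41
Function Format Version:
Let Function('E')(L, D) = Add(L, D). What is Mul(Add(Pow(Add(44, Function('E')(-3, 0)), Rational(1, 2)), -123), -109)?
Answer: Add(13407, Mul(-109, Pow(41, Rational(1, 2)))) ≈ 12709.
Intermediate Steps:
Function('E')(L, D) = Add(D, L)
Mul(Add(Pow(Add(44, Function('E')(-3, 0)), Rational(1, 2)), -123), -109) = Mul(Add(Pow(Add(44, Add(0, -3)), Rational(1, 2)), -123), -109) = Mul(Add(Pow(Add(44, -3), Rational(1, 2)), -123), -109) = Mul(Add(Pow(41, Rational(1, 2)), -123), -109) = Mul(Add(-123, Pow(41, Rational(1, 2))), -109) = Add(13407, Mul(-109, Pow(41, Rational(1, 2))))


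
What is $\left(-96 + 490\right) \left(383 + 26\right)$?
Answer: $161146$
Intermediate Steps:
$\left(-96 + 490\right) \left(383 + 26\right) = 394 \cdot 409 = 161146$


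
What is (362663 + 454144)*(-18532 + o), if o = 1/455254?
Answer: -6891210446703489/455254 ≈ -1.5137e+10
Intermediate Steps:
o = 1/455254 ≈ 2.1966e-6
(362663 + 454144)*(-18532 + o) = (362663 + 454144)*(-18532 + 1/455254) = 816807*(-8436767127/455254) = -6891210446703489/455254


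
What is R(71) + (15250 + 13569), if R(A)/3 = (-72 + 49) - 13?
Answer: 28711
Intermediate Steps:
R(A) = -108 (R(A) = 3*((-72 + 49) - 13) = 3*(-23 - 13) = 3*(-36) = -108)
R(71) + (15250 + 13569) = -108 + (15250 + 13569) = -108 + 28819 = 28711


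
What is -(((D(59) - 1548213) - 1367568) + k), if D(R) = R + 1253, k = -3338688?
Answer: 6253157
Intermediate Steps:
D(R) = 1253 + R
-(((D(59) - 1548213) - 1367568) + k) = -((((1253 + 59) - 1548213) - 1367568) - 3338688) = -(((1312 - 1548213) - 1367568) - 3338688) = -((-1546901 - 1367568) - 3338688) = -(-2914469 - 3338688) = -1*(-6253157) = 6253157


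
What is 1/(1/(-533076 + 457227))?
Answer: -75849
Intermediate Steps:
1/(1/(-533076 + 457227)) = 1/(1/(-75849)) = 1/(-1/75849) = -75849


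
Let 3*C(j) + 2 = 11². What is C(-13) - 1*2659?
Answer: -7858/3 ≈ -2619.3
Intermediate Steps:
C(j) = 119/3 (C(j) = -⅔ + (⅓)*11² = -⅔ + (⅓)*121 = -⅔ + 121/3 = 119/3)
C(-13) - 1*2659 = 119/3 - 1*2659 = 119/3 - 2659 = -7858/3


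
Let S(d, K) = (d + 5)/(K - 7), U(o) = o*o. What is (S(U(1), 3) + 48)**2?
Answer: 8649/4 ≈ 2162.3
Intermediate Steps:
U(o) = o**2
S(d, K) = (5 + d)/(-7 + K)
(S(U(1), 3) + 48)**2 = ((5 + 1**2)/(-7 + 3) + 48)**2 = ((5 + 1)/(-4) + 48)**2 = (-1/4*6 + 48)**2 = (-3/2 + 48)**2 = (93/2)**2 = 8649/4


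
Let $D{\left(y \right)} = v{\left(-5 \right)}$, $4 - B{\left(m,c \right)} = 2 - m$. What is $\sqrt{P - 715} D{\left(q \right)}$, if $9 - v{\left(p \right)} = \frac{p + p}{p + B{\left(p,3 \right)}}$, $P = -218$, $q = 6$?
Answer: $\frac{31 i \sqrt{933}}{4} \approx 236.72 i$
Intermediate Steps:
$B{\left(m,c \right)} = 2 + m$ ($B{\left(m,c \right)} = 4 - \left(2 - m\right) = 4 + \left(-2 + m\right) = 2 + m$)
$v{\left(p \right)} = 9 - \frac{2 p}{2 + 2 p}$ ($v{\left(p \right)} = 9 - \frac{p + p}{p + \left(2 + p\right)} = 9 - \frac{2 p}{2 + 2 p}$)
$D{\left(y \right)} = \frac{31}{4}$ ($D{\left(y \right)} = \frac{9 + 8 \left(-5\right)}{1 - 5} = \frac{9 - 40}{-4} = \left(- \frac{1}{4}\right) \left(-31\right) = \frac{31}{4}$)
$\sqrt{P - 715} D{\left(q \right)} = \sqrt{-218 - 715} \cdot \frac{31}{4} = \sqrt{-933} \cdot \frac{31}{4} = i \sqrt{933} \cdot \frac{31}{4} = \frac{31 i \sqrt{933}}{4}$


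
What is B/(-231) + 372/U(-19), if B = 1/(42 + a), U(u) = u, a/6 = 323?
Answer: -170145379/8690220 ≈ -19.579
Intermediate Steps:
a = 1938 (a = 6*323 = 1938)
B = 1/1980 (B = 1/(42 + 1938) = 1/1980 ≈ 0.00050505)
B/(-231) + 372/U(-19) = (1/1980)/(-231) + 372/(-19) = (1/1980)*(-1/231) + 372*(-1/19) = -1/457380 - 372/19 = -170145379/8690220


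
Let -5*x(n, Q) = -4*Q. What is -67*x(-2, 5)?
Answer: -268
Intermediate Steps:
x(n, Q) = 4*Q/5 (x(n, Q) = -(-4)*Q/5 = 4*Q/5)
-67*x(-2, 5) = -268*5/5 = -67*4 = -268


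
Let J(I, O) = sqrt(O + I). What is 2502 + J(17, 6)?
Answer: 2502 + sqrt(23) ≈ 2506.8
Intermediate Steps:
J(I, O) = sqrt(I + O)
2502 + J(17, 6) = 2502 + sqrt(17 + 6) = 2502 + sqrt(23)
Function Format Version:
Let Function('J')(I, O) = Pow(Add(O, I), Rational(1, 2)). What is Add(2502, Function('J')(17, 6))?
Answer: Add(2502, Pow(23, Rational(1, 2))) ≈ 2506.8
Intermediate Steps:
Function('J')(I, O) = Pow(Add(I, O), Rational(1, 2))
Add(2502, Function('J')(17, 6)) = Add(2502, Pow(Add(17, 6), Rational(1, 2))) = Add(2502, Pow(23, Rational(1, 2)))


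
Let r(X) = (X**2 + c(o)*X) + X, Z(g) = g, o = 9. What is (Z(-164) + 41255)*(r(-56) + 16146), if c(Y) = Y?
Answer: 769305702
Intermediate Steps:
r(X) = X**2 + 10*X (r(X) = (X**2 + 9*X) + X = X**2 + 10*X)
(Z(-164) + 41255)*(r(-56) + 16146) = (-164 + 41255)*(-56*(10 - 56) + 16146) = 41091*(-56*(-46) + 16146) = 41091*(2576 + 16146) = 41091*18722 = 769305702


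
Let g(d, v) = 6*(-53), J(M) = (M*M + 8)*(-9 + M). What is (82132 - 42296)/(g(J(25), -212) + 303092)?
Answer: 19918/151387 ≈ 0.13157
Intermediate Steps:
J(M) = (-9 + M)*(8 + M**2) (J(M) = (M**2 + 8)*(-9 + M) = (8 + M**2)*(-9 + M) = (-9 + M)*(8 + M**2))
g(d, v) = -318
(82132 - 42296)/(g(J(25), -212) + 303092) = (82132 - 42296)/(-318 + 303092) = 39836/302774 = 39836*(1/302774) = 19918/151387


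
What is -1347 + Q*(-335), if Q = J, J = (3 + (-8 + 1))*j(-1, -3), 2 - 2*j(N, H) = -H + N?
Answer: -1347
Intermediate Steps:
j(N, H) = 1 + H/2 - N/2 (j(N, H) = 1 - (-H + N)/2 = 1 - (N - H)/2 = 1 + (H/2 - N/2) = 1 + H/2 - N/2)
J = 0 (J = (3 + (-8 + 1))*(1 + (1/2)*(-3) - 1/2*(-1)) = (3 - 7)*(1 - 3/2 + 1/2) = -4*0 = 0)
Q = 0
-1347 + Q*(-335) = -1347 + 0*(-335) = -1347 + 0 = -1347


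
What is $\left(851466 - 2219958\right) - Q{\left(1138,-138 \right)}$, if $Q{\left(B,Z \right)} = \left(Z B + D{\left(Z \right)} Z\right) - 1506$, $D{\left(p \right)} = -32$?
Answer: $-1214358$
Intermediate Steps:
$Q{\left(B,Z \right)} = -1506 - 32 Z + B Z$ ($Q{\left(B,Z \right)} = \left(Z B - 32 Z\right) - 1506 = \left(B Z - 32 Z\right) - 1506 = \left(- 32 Z + B Z\right) - 1506 = -1506 - 32 Z + B Z$)
$\left(851466 - 2219958\right) - Q{\left(1138,-138 \right)} = \left(851466 - 2219958\right) - \left(-1506 - -4416 + 1138 \left(-138\right)\right) = \left(851466 - 2219958\right) - \left(-1506 + 4416 - 157044\right) = -1368492 - -154134 = -1368492 + 154134 = -1214358$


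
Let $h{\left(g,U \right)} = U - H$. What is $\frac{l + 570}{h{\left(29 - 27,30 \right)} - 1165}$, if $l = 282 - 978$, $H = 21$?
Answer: $\frac{63}{578} \approx 0.109$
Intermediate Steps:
$h{\left(g,U \right)} = -21 + U$ ($h{\left(g,U \right)} = U - 21 = -21 + U$)
$l = -696$
$\frac{l + 570}{h{\left(29 - 27,30 \right)} - 1165} = \frac{-696 + 570}{\left(-21 + 30\right) - 1165} = - \frac{126}{9 - 1165} = - \frac{126}{-1156} = \left(-126\right) \left(- \frac{1}{1156}\right) = \frac{63}{578}$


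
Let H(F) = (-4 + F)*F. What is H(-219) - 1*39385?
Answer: 9452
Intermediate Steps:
H(F) = F*(-4 + F)
H(-219) - 1*39385 = -219*(-4 - 219) - 1*39385 = -219*(-223) - 39385 = 48837 - 39385 = 9452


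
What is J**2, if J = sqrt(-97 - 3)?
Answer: -100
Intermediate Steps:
J = 10*I (J = sqrt(-100) = 10*I ≈ 10.0*I)
J**2 = (10*I)**2 = -100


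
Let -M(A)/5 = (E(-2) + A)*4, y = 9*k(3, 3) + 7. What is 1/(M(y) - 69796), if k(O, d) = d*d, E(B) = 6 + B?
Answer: -1/71636 ≈ -1.3959e-5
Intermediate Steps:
k(O, d) = d**2
y = 88 (y = 9*3**2 + 7 = 9*9 + 7 = 81 + 7 = 88)
M(A) = -80 - 20*A (M(A) = -5*((6 - 2) + A)*4 = -5*(4 + A)*4 = -5*(16 + 4*A) = -80 - 20*A)
1/(M(y) - 69796) = 1/((-80 - 20*88) - 69796) = 1/((-80 - 1760) - 69796) = 1/(-1840 - 69796) = 1/(-71636) = -1/71636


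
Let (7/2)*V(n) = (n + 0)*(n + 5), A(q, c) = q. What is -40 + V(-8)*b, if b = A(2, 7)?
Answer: -184/7 ≈ -26.286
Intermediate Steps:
b = 2
V(n) = 2*n*(5 + n)/7 (V(n) = 2*((n + 0)*(n + 5))/7 = 2*(n*(5 + n))/7 = 2*n*(5 + n)/7)
-40 + V(-8)*b = -40 + ((2/7)*(-8)*(5 - 8))*2 = -40 + ((2/7)*(-8)*(-3))*2 = -40 + (48/7)*2 = -40 + 96/7 = -184/7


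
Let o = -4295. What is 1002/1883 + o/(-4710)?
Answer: 2561381/1773786 ≈ 1.4440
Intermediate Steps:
1002/1883 + o/(-4710) = 1002/1883 - 4295/(-4710) = 1002*(1/1883) - 4295*(-1/4710) = 1002/1883 + 859/942 = 2561381/1773786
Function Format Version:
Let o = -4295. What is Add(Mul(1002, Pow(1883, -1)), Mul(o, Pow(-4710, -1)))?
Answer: Rational(2561381, 1773786) ≈ 1.4440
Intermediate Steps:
Add(Mul(1002, Pow(1883, -1)), Mul(o, Pow(-4710, -1))) = Add(Mul(1002, Pow(1883, -1)), Mul(-4295, Pow(-4710, -1))) = Add(Mul(1002, Rational(1, 1883)), Mul(-4295, Rational(-1, 4710))) = Add(Rational(1002, 1883), Rational(859, 942)) = Rational(2561381, 1773786)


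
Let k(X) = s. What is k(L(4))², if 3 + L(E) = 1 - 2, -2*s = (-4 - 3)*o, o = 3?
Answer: 441/4 ≈ 110.25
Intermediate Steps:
s = 21/2 (s = -(-4 - 3)*3/2 = -(-7)*3/2 = -½*(-21) = 21/2 ≈ 10.500)
L(E) = -4 (L(E) = -3 + (1 - 2) = -3 - 1 = -4)
k(X) = 21/2
k(L(4))² = (21/2)² = 441/4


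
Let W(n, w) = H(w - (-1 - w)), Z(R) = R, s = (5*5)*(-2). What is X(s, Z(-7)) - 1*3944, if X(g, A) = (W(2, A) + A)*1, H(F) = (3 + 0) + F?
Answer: -3961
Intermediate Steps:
s = -50 (s = 25*(-2) = -50)
H(F) = 3 + F
W(n, w) = 4 + 2*w (W(n, w) = 3 + (w - (-1 - w)) = 3 + (w + (1 + w)) = 3 + (1 + 2*w) = 4 + 2*w)
X(g, A) = 4 + 3*A (X(g, A) = ((4 + 2*A) + A)*1 = (4 + 3*A)*1 = 4 + 3*A)
X(s, Z(-7)) - 1*3944 = (4 + 3*(-7)) - 1*3944 = (4 - 21) - 3944 = -17 - 3944 = -3961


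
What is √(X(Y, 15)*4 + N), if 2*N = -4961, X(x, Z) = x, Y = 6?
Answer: 17*I*√34/2 ≈ 49.563*I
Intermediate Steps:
N = -4961/2 (N = (½)*(-4961) = -4961/2 ≈ -2480.5)
√(X(Y, 15)*4 + N) = √(6*4 - 4961/2) = √(24 - 4961/2) = √(-4913/2) = 17*I*√34/2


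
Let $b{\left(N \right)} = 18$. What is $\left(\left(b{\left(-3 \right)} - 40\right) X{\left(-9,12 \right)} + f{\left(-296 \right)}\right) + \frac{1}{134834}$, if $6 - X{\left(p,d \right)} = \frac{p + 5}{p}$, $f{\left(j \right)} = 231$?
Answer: $\frac{132002495}{1213506} \approx 108.78$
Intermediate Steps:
$X{\left(p,d \right)} = 6 - \frac{5 + p}{p}$ ($X{\left(p,d \right)} = 6 - \frac{p + 5}{p} = 6 - \frac{5 + p}{p}$)
$\left(\left(b{\left(-3 \right)} - 40\right) X{\left(-9,12 \right)} + f{\left(-296 \right)}\right) + \frac{1}{134834} = \left(\left(18 - 40\right) \left(5 - \frac{5}{-9}\right) + 231\right) + \frac{1}{134834} = \left(- 22 \left(5 - - \frac{5}{9}\right) + 231\right) + \frac{1}{134834} = \left(- 22 \left(5 + \frac{5}{9}\right) + 231\right) + \frac{1}{134834} = \left(\left(-22\right) \frac{50}{9} + 231\right) + \frac{1}{134834} = \left(- \frac{1100}{9} + 231\right) + \frac{1}{134834} = \frac{979}{9} + \frac{1}{134834} = \frac{132002495}{1213506}$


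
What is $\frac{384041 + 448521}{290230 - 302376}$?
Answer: $- \frac{416281}{6073} \approx -68.546$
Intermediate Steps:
$\frac{384041 + 448521}{290230 - 302376} = \frac{832562}{-12146} = 832562 \left(- \frac{1}{12146}\right) = - \frac{416281}{6073}$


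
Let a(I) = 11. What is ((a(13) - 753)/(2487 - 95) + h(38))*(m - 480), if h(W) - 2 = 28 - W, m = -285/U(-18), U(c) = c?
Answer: 9226705/2392 ≈ 3857.3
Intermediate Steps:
m = 95/6 (m = -285/(-18) = -285*(-1/18) = 95/6 ≈ 15.833)
h(W) = 30 - W (h(W) = 2 + (28 - W) = 30 - W)
((a(13) - 753)/(2487 - 95) + h(38))*(m - 480) = ((11 - 753)/(2487 - 95) + (30 - 1*38))*(95/6 - 480) = (-742/2392 + (30 - 38))*(-2785/6) = (-742*1/2392 - 8)*(-2785/6) = (-371/1196 - 8)*(-2785/6) = -9939/1196*(-2785/6) = 9226705/2392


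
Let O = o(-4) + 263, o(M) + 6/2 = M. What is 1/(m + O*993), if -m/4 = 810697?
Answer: -1/2988580 ≈ -3.3461e-7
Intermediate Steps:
m = -3242788 (m = -4*810697 = -3242788)
o(M) = -3 + M
O = 256 (O = (-3 - 4) + 263 = -7 + 263 = 256)
1/(m + O*993) = 1/(-3242788 + 256*993) = 1/(-3242788 + 254208) = 1/(-2988580) = -1/2988580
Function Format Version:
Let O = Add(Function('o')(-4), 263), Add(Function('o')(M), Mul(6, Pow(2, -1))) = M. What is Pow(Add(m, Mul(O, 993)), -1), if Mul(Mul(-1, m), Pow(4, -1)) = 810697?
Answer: Rational(-1, 2988580) ≈ -3.3461e-7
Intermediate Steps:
m = -3242788 (m = Mul(-4, 810697) = -3242788)
Function('o')(M) = Add(-3, M)
O = 256 (O = Add(Add(-3, -4), 263) = Add(-7, 263) = 256)
Pow(Add(m, Mul(O, 993)), -1) = Pow(Add(-3242788, Mul(256, 993)), -1) = Pow(Add(-3242788, 254208), -1) = Pow(-2988580, -1) = Rational(-1, 2988580)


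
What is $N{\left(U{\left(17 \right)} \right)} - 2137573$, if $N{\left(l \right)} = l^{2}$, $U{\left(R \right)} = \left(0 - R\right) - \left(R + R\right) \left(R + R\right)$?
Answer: $-761644$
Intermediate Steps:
$U{\left(R \right)} = - R - 4 R^{2}$ ($U{\left(R \right)} = - R - 2 R 2 R = - R - 4 R^{2}$)
$N{\left(U{\left(17 \right)} \right)} - 2137573 = \left(\left(-1\right) 17 \left(1 + 4 \cdot 17\right)\right)^{2} - 2137573 = \left(\left(-1\right) 17 \left(1 + 68\right)\right)^{2} - 2137573 = \left(\left(-1\right) 17 \cdot 69\right)^{2} - 2137573 = \left(-1173\right)^{2} - 2137573 = 1375929 - 2137573 = -761644$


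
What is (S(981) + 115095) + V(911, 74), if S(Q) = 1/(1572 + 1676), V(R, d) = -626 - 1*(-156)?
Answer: 372302001/3248 ≈ 1.1463e+5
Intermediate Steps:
V(R, d) = -470 (V(R, d) = -626 + 156 = -470)
S(Q) = 1/3248
(S(981) + 115095) + V(911, 74) = (1/3248 + 115095) - 470 = 373828561/3248 - 470 = 372302001/3248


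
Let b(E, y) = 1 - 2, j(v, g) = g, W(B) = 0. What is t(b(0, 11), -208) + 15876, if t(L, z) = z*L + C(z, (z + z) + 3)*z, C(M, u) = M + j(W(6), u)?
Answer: 145252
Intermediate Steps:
b(E, y) = -1
C(M, u) = M + u
t(L, z) = L*z + z*(3 + 3*z) (t(L, z) = z*L + (z + ((z + z) + 3))*z = L*z + (z + (2*z + 3))*z = L*z + (z + (3 + 2*z))*z = L*z + (3 + 3*z)*z = L*z + z*(3 + 3*z))
t(b(0, 11), -208) + 15876 = -208*(3 - 1 + 3*(-208)) + 15876 = -208*(3 - 1 - 624) + 15876 = -208*(-622) + 15876 = 129376 + 15876 = 145252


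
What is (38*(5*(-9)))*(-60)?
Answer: 102600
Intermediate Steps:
(38*(5*(-9)))*(-60) = (38*(-45))*(-60) = -1710*(-60) = 102600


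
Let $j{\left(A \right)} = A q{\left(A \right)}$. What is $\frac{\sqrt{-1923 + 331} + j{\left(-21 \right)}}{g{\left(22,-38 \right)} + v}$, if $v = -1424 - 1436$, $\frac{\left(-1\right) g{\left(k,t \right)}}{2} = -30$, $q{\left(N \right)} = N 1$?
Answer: $- \frac{63}{400} - \frac{i \sqrt{398}}{1400} \approx -0.1575 - 0.01425 i$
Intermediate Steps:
$q{\left(N \right)} = N$
$j{\left(A \right)} = A^{2}$ ($j{\left(A \right)} = A A = A^{2}$)
$g{\left(k,t \right)} = 60$ ($g{\left(k,t \right)} = \left(-2\right) \left(-30\right) = 60$)
$v = -2860$
$\frac{\sqrt{-1923 + 331} + j{\left(-21 \right)}}{g{\left(22,-38 \right)} + v} = \frac{\sqrt{-1923 + 331} + \left(-21\right)^{2}}{60 - 2860} = \frac{\sqrt{-1592} + 441}{-2800} = \left(2 i \sqrt{398} + 441\right) \left(- \frac{1}{2800}\right) = \left(441 + 2 i \sqrt{398}\right) \left(- \frac{1}{2800}\right) = - \frac{63}{400} - \frac{i \sqrt{398}}{1400}$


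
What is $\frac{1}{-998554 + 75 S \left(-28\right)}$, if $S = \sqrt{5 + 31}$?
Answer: $- \frac{1}{1011154} \approx -9.8897 \cdot 10^{-7}$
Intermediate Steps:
$S = 6$ ($S = \sqrt{36} = 6$)
$\frac{1}{-998554 + 75 S \left(-28\right)} = \frac{1}{-998554 + 75 \cdot 6 \left(-28\right)} = \frac{1}{-998554 + 450 \left(-28\right)} = \frac{1}{-998554 - 12600} = \frac{1}{-1011154} = - \frac{1}{1011154}$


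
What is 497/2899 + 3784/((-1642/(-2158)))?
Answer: 11836839501/2380079 ≈ 4973.3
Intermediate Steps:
497/2899 + 3784/((-1642/(-2158))) = 497*(1/2899) + 3784/((-1642*(-1/2158))) = 497/2899 + 3784/(821/1079) = 497/2899 + 3784*(1079/821) = 497/2899 + 4082936/821 = 11836839501/2380079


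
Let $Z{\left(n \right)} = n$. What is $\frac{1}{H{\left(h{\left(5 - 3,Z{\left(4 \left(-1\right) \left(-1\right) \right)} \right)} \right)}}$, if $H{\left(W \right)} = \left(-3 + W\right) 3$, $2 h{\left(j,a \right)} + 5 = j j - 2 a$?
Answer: $- \frac{2}{45} \approx -0.044444$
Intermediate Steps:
$h{\left(j,a \right)} = - \frac{5}{2} + \frac{j^{2}}{2} - a$ ($h{\left(j,a \right)} = - \frac{5}{2} + \frac{j j - 2 a}{2} = - \frac{5}{2} + \frac{j^{2} - 2 a}{2} = - \frac{5}{2} - \left(a - \frac{j^{2}}{2}\right) = - \frac{5}{2} + \frac{j^{2}}{2} - a$)
$H{\left(W \right)} = -9 + 3 W$
$\frac{1}{H{\left(h{\left(5 - 3,Z{\left(4 \left(-1\right) \left(-1\right) \right)} \right)} \right)}} = \frac{1}{-9 + 3 \left(- \frac{5}{2} + \frac{\left(5 - 3\right)^{2}}{2} - 4 \left(-1\right) \left(-1\right)\right)} = \frac{1}{-9 + 3 \left(- \frac{5}{2} + \frac{2^{2}}{2} - \left(-4\right) \left(-1\right)\right)} = \frac{1}{-9 + 3 \left(- \frac{5}{2} + \frac{1}{2} \cdot 4 - 4\right)} = \frac{1}{-9 + 3 \left(- \frac{5}{2} + 2 - 4\right)} = \frac{1}{-9 + 3 \left(- \frac{9}{2}\right)} = \frac{1}{-9 - \frac{27}{2}} = \frac{1}{- \frac{45}{2}} = - \frac{2}{45}$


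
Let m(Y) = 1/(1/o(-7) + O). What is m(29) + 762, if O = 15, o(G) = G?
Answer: 79255/104 ≈ 762.07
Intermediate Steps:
m(Y) = 7/104 (m(Y) = 1/(1/(-7) + 15) = 1/(-1/7 + 15) = 1/(104/7) = 7/104)
m(29) + 762 = 7/104 + 762 = 79255/104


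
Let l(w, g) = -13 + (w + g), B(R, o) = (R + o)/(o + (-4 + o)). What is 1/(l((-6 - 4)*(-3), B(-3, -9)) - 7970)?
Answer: -11/87477 ≈ -0.00012575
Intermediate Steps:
B(R, o) = (R + o)/(-4 + 2*o)
l(w, g) = -13 + g + w (l(w, g) = -13 + (g + w) = -13 + g + w)
1/(l((-6 - 4)*(-3), B(-3, -9)) - 7970) = 1/((-13 + (-3 - 9)/(2*(-2 - 9)) + (-6 - 4)*(-3)) - 7970) = 1/((-13 + (½)*(-12)/(-11) - 10*(-3)) - 7970) = 1/((-13 + (½)*(-1/11)*(-12) + 30) - 7970) = 1/((-13 + 6/11 + 30) - 7970) = 1/(193/11 - 7970) = 1/(-87477/11) = -11/87477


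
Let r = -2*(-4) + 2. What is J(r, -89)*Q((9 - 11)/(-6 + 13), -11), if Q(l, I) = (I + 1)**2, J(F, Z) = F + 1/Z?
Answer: 88900/89 ≈ 998.88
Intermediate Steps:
r = 10 (r = 8 + 2 = 10)
Q(l, I) = (1 + I)**2
J(r, -89)*Q((9 - 11)/(-6 + 13), -11) = (10 + 1/(-89))*(1 - 11)**2 = (10 - 1/89)*(-10)**2 = (889/89)*100 = 88900/89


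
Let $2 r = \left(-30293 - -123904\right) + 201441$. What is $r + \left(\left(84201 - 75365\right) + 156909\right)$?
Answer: $313271$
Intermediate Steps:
$r = 147526$ ($r = \frac{\left(-30293 - -123904\right) + 201441}{2} = \frac{\left(-30293 + 123904\right) + 201441}{2} = \frac{93611 + 201441}{2} = \frac{1}{2} \cdot 295052 = 147526$)
$r + \left(\left(84201 - 75365\right) + 156909\right) = 147526 + \left(\left(84201 - 75365\right) + 156909\right) = 147526 + \left(8836 + 156909\right) = 147526 + 165745 = 313271$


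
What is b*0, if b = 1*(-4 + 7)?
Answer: 0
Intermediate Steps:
b = 3 (b = 1*3 = 3)
b*0 = 3*0 = 0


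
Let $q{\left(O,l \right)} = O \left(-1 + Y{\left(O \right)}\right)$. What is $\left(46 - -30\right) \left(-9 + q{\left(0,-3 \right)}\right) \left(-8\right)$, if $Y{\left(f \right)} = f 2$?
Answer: $5472$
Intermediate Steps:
$Y{\left(f \right)} = 2 f$
$q{\left(O,l \right)} = O \left(-1 + 2 O\right)$
$\left(46 - -30\right) \left(-9 + q{\left(0,-3 \right)}\right) \left(-8\right) = \left(46 - -30\right) \left(-9 + 0 \left(-1 + 2 \cdot 0\right)\right) \left(-8\right) = \left(46 + 30\right) \left(-9 + 0 \left(-1 + 0\right)\right) \left(-8\right) = 76 \left(-9 + 0 \left(-1\right)\right) \left(-8\right) = 76 \left(-9 + 0\right) \left(-8\right) = 76 \left(\left(-9\right) \left(-8\right)\right) = 76 \cdot 72 = 5472$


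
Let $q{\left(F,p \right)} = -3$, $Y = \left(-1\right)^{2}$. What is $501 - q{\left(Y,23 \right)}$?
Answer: $504$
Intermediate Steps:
$Y = 1$
$501 - q{\left(Y,23 \right)} = 501 - -3 = 501 + 3 = 504$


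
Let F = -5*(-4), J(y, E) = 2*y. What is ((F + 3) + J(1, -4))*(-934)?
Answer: -23350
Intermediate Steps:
F = 20
((F + 3) + J(1, -4))*(-934) = ((20 + 3) + 2*1)*(-934) = (23 + 2)*(-934) = 25*(-934) = -23350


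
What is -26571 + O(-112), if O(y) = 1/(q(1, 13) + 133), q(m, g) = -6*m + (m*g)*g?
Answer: -7865015/296 ≈ -26571.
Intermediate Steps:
q(m, g) = -6*m + m*g² (q(m, g) = -6*m + (g*m)*g = -6*m + m*g²)
O(y) = 1/296 (O(y) = 1/(1*(-6 + 13²) + 133) = 1/(1*(-6 + 169) + 133) = 1/(1*163 + 133) = 1/(163 + 133) = 1/296)
-26571 + O(-112) = -26571 + 1/296 = -7865015/296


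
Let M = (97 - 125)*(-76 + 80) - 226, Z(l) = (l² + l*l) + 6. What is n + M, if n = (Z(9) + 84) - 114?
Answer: -200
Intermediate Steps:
Z(l) = 6 + 2*l² (Z(l) = (l² + l²) + 6 = 2*l² + 6 = 6 + 2*l²)
n = 138 (n = ((6 + 2*9²) + 84) - 114 = ((6 + 2*81) + 84) - 114 = ((6 + 162) + 84) - 114 = (168 + 84) - 114 = 252 - 114 = 138)
M = -338 (M = -28*4 - 226 = -112 - 226 = -338)
n + M = 138 - 338 = -200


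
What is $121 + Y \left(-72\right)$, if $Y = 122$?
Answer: $-8663$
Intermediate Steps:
$121 + Y \left(-72\right) = 121 + 122 \left(-72\right) = 121 - 8784 = -8663$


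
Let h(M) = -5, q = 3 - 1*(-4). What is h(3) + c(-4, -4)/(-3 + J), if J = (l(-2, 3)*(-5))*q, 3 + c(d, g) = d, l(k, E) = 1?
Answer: -183/38 ≈ -4.8158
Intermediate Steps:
c(d, g) = -3 + d
q = 7 (q = 3 + 4 = 7)
J = -35 (J = (1*(-5))*7 = -5*7 = -35)
h(3) + c(-4, -4)/(-3 + J) = -5 + (-3 - 4)/(-3 - 35) = -5 - 7/(-38) = -5 - 1/38*(-7) = -5 + 7/38 = -183/38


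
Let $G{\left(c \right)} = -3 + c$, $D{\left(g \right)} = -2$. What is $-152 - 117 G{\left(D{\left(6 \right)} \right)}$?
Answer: $433$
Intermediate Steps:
$-152 - 117 G{\left(D{\left(6 \right)} \right)} = -152 - 117 \left(-3 - 2\right) = -152 - -585 = -152 + 585 = 433$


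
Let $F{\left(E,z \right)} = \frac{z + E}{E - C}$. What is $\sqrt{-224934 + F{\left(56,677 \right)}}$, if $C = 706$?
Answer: $\frac{i \sqrt{3801403658}}{130} \approx 474.27 i$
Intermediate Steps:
$F{\left(E,z \right)} = \frac{E + z}{-706 + E}$ ($F{\left(E,z \right)} = \frac{z + E}{E - 706} = \frac{E + z}{E - 706} = \frac{E + z}{-706 + E}$)
$\sqrt{-224934 + F{\left(56,677 \right)}} = \sqrt{-224934 + \frac{56 + 677}{-706 + 56}} = \sqrt{-224934 + \frac{1}{-650} \cdot 733} = \sqrt{-224934 - \frac{733}{650}} = \sqrt{- \frac{146207833}{650}} = \frac{i \sqrt{3801403658}}{130}$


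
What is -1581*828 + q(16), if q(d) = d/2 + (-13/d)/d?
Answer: -335119373/256 ≈ -1.3091e+6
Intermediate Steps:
q(d) = d/2 - 13/d² (q(d) = d*(½) - 13/d² = d/2 - 13/d²)
-1581*828 + q(16) = -1581*828 + ((½)*16 - 13/16²) = -1309068 + (8 - 13*1/256) = -1309068 + (8 - 13/256) = -1309068 + 2035/256 = -335119373/256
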